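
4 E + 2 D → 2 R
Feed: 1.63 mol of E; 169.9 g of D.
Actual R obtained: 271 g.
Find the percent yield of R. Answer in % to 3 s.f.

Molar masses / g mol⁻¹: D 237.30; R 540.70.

70.0 %

n(E) = 1.630 mol
n(D) = 169.9 / 237.30 = 0.7160 mol
n/ν for E = 1.630/4 = 0.4075
n/ν for D = 0.7160/2 = 0.3580
Smallest n/ν is D → limiting reagent.
theoretical n(R) = (2/2) × 0.7160 = 0.7160 mol → 387.1 g
% yield = 271 / 387.1 × 100 = 70.01 %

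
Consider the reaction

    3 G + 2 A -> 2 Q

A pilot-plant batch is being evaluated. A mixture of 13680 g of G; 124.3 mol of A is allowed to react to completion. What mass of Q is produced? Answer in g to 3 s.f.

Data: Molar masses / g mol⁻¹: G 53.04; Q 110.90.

13800 g

n(G) = 13680 / 53.04 = 257.9 mol
n(A) = 124.3 mol
n/ν → G: 85.97, A: 62.15; A is limiting.
n(Q) = (2/2) × 124.3 = 124.3 mol
mass = 124.3 × 110.90 = 13780 g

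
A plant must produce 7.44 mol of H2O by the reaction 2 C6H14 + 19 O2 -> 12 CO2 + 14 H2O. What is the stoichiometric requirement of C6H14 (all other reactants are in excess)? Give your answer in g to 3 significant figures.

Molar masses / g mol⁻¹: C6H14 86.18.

91.6 g

n(H2O) = 7.440 mol
n(C6H14) = (2/14) × 7.440 = 1.063 mol
mass = 1.063 × 86.18 = 91.61 g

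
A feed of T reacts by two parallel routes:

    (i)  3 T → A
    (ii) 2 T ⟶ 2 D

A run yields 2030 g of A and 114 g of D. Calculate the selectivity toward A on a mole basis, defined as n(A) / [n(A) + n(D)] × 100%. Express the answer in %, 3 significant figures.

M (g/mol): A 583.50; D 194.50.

85.6 %

n(A) = 2030 / 583.50 = 3.479 mol
n(D) = 114 / 194.50 = 0.5861 mol
selectivity = 3.479/(3.479+0.5861) × 100 = 85.58 %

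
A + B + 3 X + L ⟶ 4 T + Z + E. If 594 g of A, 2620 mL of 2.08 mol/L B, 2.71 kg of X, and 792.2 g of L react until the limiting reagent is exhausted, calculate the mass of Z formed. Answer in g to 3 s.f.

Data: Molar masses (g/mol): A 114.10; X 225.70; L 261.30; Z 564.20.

n(A) = 594.0 / 114.10 = 5.206 mol
n(B) = 2.08 × 2620/1000 = 5.450 mol
n(X) = 2.710×1000 / 225.70 = 12.01 mol
n(L) = 792.2 / 261.30 = 3.032 mol
n/ν → A: 5.206, B: 5.450, X: 4.003, L: 3.032; L is limiting.
n(Z) = (1/1) × 3.032 = 3.032 mol
mass = 3.032 × 564.20 = 1711 g

1710 g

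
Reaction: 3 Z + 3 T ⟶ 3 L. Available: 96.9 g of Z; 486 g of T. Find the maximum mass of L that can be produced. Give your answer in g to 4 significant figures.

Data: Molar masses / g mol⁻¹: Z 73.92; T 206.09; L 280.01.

n(Z) = 96.90 / 73.92 = 1.311 mol
n(T) = 486.0 / 206.09 = 2.358 mol
n/ν for Z = 1.311/3 = 0.4370
n/ν for T = 2.358/3 = 0.7860
Smallest n/ν is Z → limiting reagent.
n(L) = (3/3) × 1.311 = 1.311 mol
mass = 1.311 × 280.01 = 367.1 g

367.1 g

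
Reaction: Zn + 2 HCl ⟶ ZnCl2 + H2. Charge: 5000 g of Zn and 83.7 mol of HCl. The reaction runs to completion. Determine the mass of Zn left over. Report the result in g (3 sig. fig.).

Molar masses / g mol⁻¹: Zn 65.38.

2260 g

n(Zn) = 5000 / 65.38 = 76.48 mol
n(HCl) = 83.70 mol
n/ν → Zn: 76.48, HCl: 41.85; HCl is limiting.
Zn consumed = (1/2) × 83.70 = 41.85 mol
Zn remaining = 76.48 − 41.85 = 34.63 mol
mass = 34.63 × 65.38 = 2264 g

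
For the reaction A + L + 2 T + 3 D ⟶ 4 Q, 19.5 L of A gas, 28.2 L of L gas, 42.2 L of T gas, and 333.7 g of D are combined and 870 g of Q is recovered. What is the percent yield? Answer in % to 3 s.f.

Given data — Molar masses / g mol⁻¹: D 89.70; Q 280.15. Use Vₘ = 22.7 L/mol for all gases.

90.4 %

n(A) = 19.50 / 22.7 = 0.8590 mol
n(L) = 28.20 / 22.7 = 1.242 mol
n(T) = 42.20 / 22.7 = 1.859 mol
n(D) = 333.7 / 89.70 = 3.720 mol
n/ν → A: 0.8590, L: 1.242, T: 0.9295, D: 1.240; A is limiting.
theoretical n(Q) = (4/1) × 0.8590 = 3.436 mol → 962.6 g
% yield = 870 / 962.6 × 100 = 90.38 %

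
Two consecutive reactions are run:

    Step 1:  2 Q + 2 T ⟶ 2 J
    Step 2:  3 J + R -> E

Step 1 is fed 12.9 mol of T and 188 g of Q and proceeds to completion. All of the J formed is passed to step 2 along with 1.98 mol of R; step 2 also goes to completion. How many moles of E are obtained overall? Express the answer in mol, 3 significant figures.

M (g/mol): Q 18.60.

1.98 mol

Step 1:
n(T) = 12.90 mol
n(Q) = 188.0 / 18.60 = 10.11 mol
n/ν for T = 12.90/2 = 6.450
n/ν for Q = 10.11/2 = 5.055
Smallest n/ν is Q → limiting reagent.
n(J) produced = (2/2) × 10.11 = 10.11 mol
Step 2:
n(J) available = 10.11 mol
n(R) = 1.980 mol
n/ν for J = 10.11/3 = 3.370
n/ν for R = 1.980/1 = 1.980
Smallest n/ν is R → limiting reagent.
n(E) = (1/1) × 1.980 = 1.980 mol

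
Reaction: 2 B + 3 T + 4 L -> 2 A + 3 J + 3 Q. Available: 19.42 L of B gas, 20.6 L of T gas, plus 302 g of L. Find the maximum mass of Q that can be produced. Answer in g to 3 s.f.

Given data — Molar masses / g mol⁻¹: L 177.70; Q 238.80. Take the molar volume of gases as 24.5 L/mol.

201 g

n(B) = 19.42 / 24.5 = 0.7927 mol
n(T) = 20.60 / 24.5 = 0.8408 mol
n(L) = 302.0 / 177.70 = 1.699 mol
n/ν for B = 0.7927/2 = 0.3964
n/ν for T = 0.8408/3 = 0.2803
n/ν for L = 1.699/4 = 0.4248
Smallest n/ν is T → limiting reagent.
n(Q) = (3/3) × 0.8408 = 0.8408 mol
mass = 0.8408 × 238.80 = 200.8 g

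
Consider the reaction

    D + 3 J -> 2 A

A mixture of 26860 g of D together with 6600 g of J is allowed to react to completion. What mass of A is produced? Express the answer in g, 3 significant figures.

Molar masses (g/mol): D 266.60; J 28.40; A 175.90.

n(D) = 26860 / 266.60 = 100.8 mol
n(J) = 6600 / 28.40 = 232.4 mol
n/ν for D = 100.8/1 = 100.8
n/ν for J = 232.4/3 = 77.47
Smallest n/ν is J → limiting reagent.
n(A) = (2/3) × 232.4 = 154.9 mol
mass = 154.9 × 175.90 = 27250 g

27300 g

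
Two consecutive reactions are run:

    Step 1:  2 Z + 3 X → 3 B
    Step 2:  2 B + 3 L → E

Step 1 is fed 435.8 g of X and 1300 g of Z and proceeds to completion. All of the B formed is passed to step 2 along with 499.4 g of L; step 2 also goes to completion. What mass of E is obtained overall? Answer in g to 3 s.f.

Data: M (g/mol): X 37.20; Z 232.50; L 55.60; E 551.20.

1650 g

Step 1:
n(X) = 435.8 / 37.20 = 11.72 mol
n(Z) = 1300 / 232.50 = 5.591 mol
n/ν for X = 11.72/3 = 3.907
n/ν for Z = 5.591/2 = 2.796
Smallest n/ν is Z → limiting reagent.
n(B) produced = (3/2) × 5.591 = 8.387 mol
Step 2:
n(B) available = 8.387 mol
n(L) = 499.4 / 55.60 = 8.982 mol
n/ν for B = 8.387/2 = 4.194
n/ν for L = 8.982/3 = 2.994
Smallest n/ν is L → limiting reagent.
n(E) = (1/3) × 8.982 = 2.994 mol
mass = 2.994 × 551.20 = 1650 g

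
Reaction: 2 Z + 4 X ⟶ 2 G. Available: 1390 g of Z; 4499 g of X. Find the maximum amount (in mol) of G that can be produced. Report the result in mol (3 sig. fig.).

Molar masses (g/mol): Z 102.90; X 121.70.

n(Z) = 1390 / 102.90 = 13.51 mol
n(X) = 4499 / 121.70 = 36.97 mol
n/ν for Z = 13.51/2 = 6.755
n/ν for X = 36.97/4 = 9.243
Smallest n/ν is Z → limiting reagent.
n(G) = (2/2) × 13.51 = 13.51 mol

13.5 mol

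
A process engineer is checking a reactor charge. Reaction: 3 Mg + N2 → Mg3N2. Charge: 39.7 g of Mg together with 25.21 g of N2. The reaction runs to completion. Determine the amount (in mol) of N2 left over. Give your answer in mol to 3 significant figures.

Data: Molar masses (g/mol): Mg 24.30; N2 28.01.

n(Mg) = 39.70 / 24.30 = 1.634 mol
n(N2) = 25.21 / 28.01 = 0.9000 mol
n/ν for Mg = 1.634/3 = 0.5447
n/ν for N2 = 0.9000/1 = 0.9000
Smallest n/ν is Mg → limiting reagent.
N2 consumed = (1/3) × 1.634 = 0.5447 mol
N2 remaining = 0.9000 − 0.5447 = 0.3553 mol

0.355 mol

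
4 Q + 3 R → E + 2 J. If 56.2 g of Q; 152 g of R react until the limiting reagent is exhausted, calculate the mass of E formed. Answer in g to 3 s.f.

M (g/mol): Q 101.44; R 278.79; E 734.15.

102 g

n(Q) = 56.20 / 101.44 = 0.5540 mol
n(R) = 152.0 / 278.79 = 0.5452 mol
n/ν → Q: 0.1385, R: 0.1817; Q is limiting.
n(E) = (1/4) × 0.5540 = 0.1385 mol
mass = 0.1385 × 734.15 = 101.7 g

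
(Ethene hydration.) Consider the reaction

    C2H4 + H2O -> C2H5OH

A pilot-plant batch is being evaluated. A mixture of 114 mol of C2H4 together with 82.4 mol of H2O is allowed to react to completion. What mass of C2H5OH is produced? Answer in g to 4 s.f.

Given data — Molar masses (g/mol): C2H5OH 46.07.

3796 g

n(C2H4) = 114.0 mol
n(H2O) = 82.40 mol
n/ν for C2H4 = 114.0/1 = 114.0
n/ν for H2O = 82.40/1 = 82.40
Smallest n/ν is H2O → limiting reagent.
n(C2H5OH) = (1/1) × 82.40 = 82.40 mol
mass = 82.40 × 46.07 = 3796 g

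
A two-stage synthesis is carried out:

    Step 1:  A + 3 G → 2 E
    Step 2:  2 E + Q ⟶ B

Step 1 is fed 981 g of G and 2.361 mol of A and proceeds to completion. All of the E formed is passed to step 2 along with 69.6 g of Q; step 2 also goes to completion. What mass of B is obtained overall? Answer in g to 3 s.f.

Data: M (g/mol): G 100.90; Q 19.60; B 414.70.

Step 1:
n(G) = 981.0 / 100.90 = 9.722 mol
n(A) = 2.361 mol
n/ν for G = 9.722/3 = 3.241
n/ν for A = 2.361/1 = 2.361
Smallest n/ν is A → limiting reagent.
n(E) produced = (2/1) × 2.361 = 4.722 mol
Step 2:
n(E) available = 4.722 mol
n(Q) = 69.60 / 19.60 = 3.551 mol
n/ν for E = 4.722/2 = 2.361
n/ν for Q = 3.551/1 = 3.551
Smallest n/ν is E → limiting reagent.
n(B) = (1/2) × 4.722 = 2.361 mol
mass = 2.361 × 414.70 = 979.1 g

979 g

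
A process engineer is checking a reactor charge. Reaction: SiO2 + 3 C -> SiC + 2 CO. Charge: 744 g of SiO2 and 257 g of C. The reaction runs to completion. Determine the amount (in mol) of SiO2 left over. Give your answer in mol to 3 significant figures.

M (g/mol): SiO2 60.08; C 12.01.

n(SiO2) = 744.0 / 60.08 = 12.38 mol
n(C) = 257.0 / 12.01 = 21.40 mol
n/ν for SiO2 = 12.38/1 = 12.38
n/ν for C = 21.40/3 = 7.133
Smallest n/ν is C → limiting reagent.
SiO2 consumed = (1/3) × 21.40 = 7.133 mol
SiO2 remaining = 12.38 − 7.133 = 5.247 mol

5.25 mol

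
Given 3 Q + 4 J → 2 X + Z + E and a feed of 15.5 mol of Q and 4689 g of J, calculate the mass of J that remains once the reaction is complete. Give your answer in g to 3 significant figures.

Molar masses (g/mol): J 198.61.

n(Q) = 15.50 mol
n(J) = 4689 / 198.61 = 23.61 mol
n/ν → Q: 5.167, J: 5.903; Q is limiting.
J consumed = (4/3) × 15.50 = 20.67 mol
J remaining = 23.61 − 20.67 = 2.940 mol
mass = 2.940 × 198.61 = 583.9 g

584 g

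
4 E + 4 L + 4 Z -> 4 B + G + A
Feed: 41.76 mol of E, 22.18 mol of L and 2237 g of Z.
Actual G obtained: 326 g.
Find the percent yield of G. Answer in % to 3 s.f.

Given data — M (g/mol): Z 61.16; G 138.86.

n(E) = 41.76 mol
n(L) = 22.18 mol
n(Z) = 2237 / 61.16 = 36.58 mol
n/ν → E: 10.44, L: 5.545, Z: 9.145; L is limiting.
theoretical n(G) = (1/4) × 22.18 = 5.545 mol → 770.0 g
% yield = 326 / 770.0 × 100 = 42.34 %

42.3 %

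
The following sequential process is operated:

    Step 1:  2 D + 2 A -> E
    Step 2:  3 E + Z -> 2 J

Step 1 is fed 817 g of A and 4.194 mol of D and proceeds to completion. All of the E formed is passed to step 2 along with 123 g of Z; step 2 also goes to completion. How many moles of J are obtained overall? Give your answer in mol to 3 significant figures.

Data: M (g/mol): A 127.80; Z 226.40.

1.09 mol

Step 1:
n(A) = 817.0 / 127.80 = 6.393 mol
n(D) = 4.194 mol
n/ν → A: 3.197, D: 2.097; D is limiting.
n(E) produced = (1/2) × 4.194 = 2.097 mol
Step 2:
n(E) available = 2.097 mol
n(Z) = 123.0 / 226.40 = 0.5433 mol
n/ν → E: 0.6990, Z: 0.5433; Z is limiting.
n(J) = (2/1) × 0.5433 = 1.087 mol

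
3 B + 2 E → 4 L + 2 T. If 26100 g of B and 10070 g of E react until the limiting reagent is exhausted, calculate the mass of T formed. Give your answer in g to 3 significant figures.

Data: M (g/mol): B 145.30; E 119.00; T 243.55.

n(B) = 26100 / 145.30 = 179.6 mol
n(E) = 10070 / 119.00 = 84.62 mol
n/ν for B = 179.6/3 = 59.87
n/ν for E = 84.62/2 = 42.31
Smallest n/ν is E → limiting reagent.
n(T) = (2/2) × 84.62 = 84.62 mol
mass = 84.62 × 243.55 = 20610 g

20600 g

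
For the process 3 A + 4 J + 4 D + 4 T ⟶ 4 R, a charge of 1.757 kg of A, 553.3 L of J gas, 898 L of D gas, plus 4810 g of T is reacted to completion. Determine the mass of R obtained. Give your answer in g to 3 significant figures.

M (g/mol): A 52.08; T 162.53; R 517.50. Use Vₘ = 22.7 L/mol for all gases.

12600 g

n(A) = 1.757×1000 / 52.08 = 33.74 mol
n(J) = 553.3 / 22.7 = 24.37 mol
n(D) = 898.0 / 22.7 = 39.56 mol
n(T) = 4810 / 162.53 = 29.59 mol
n/ν → A: 11.25, J: 6.093, D: 9.890, T: 7.398; J is limiting.
n(R) = (4/4) × 24.37 = 24.37 mol
mass = 24.37 × 517.50 = 12610 g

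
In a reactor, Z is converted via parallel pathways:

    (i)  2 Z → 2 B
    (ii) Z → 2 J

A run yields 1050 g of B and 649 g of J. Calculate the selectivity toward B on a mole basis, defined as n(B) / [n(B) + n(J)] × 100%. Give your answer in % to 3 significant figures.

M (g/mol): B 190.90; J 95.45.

44.7 %

n(B) = 1050 / 190.90 = 5.500 mol
n(J) = 649 / 95.45 = 6.799 mol
selectivity = 5.500/(5.500+6.799) × 100 = 44.72 %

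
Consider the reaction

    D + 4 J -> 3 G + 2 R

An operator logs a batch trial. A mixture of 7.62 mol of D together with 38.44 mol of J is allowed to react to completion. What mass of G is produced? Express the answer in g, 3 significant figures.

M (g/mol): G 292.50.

n(D) = 7.620 mol
n(J) = 38.44 mol
n/ν → D: 7.620, J: 9.610; D is limiting.
n(G) = (3/1) × 7.620 = 22.86 mol
mass = 22.86 × 292.50 = 6687 g

6690 g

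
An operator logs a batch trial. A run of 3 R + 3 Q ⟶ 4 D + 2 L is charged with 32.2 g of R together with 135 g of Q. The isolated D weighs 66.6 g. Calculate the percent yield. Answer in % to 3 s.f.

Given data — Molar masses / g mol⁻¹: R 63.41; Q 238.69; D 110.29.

n(R) = 32.20 / 63.41 = 0.5078 mol
n(Q) = 135.0 / 238.69 = 0.5656 mol
n/ν → R: 0.1693, Q: 0.1885; R is limiting.
theoretical n(D) = (4/3) × 0.5078 = 0.6771 mol → 74.68 g
% yield = 66.6 / 74.68 × 100 = 89.18 %

89.2 %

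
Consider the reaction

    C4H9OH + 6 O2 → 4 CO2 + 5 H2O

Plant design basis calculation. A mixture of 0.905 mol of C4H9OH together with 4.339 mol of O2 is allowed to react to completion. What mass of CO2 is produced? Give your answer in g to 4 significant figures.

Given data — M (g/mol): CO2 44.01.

127.3 g

n(C4H9OH) = 0.9050 mol
n(O2) = 4.339 mol
n/ν → C4H9OH: 0.9050, O2: 0.7232; O2 is limiting.
n(CO2) = (4/6) × 4.339 = 2.893 mol
mass = 2.893 × 44.01 = 127.3 g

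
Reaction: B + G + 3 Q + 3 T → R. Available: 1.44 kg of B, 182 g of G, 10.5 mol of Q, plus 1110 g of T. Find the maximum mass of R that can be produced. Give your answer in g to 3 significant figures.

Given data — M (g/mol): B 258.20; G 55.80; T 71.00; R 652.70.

n(B) = 1.440×1000 / 258.20 = 5.577 mol
n(G) = 182.0 / 55.80 = 3.262 mol
n(Q) = 10.50 mol
n(T) = 1110 / 71.00 = 15.63 mol
n/ν for B = 5.577/1 = 5.577
n/ν for G = 3.262/1 = 3.262
n/ν for Q = 10.50/3 = 3.500
n/ν for T = 15.63/3 = 5.210
Smallest n/ν is G → limiting reagent.
n(R) = (1/1) × 3.262 = 3.262 mol
mass = 3.262 × 652.70 = 2129 g

2130 g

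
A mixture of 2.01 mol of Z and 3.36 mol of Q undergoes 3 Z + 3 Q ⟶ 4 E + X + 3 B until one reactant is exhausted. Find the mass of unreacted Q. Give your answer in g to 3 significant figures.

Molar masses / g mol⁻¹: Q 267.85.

362 g

n(Z) = 2.010 mol
n(Q) = 3.360 mol
n/ν for Z = 2.010/3 = 0.6700
n/ν for Q = 3.360/3 = 1.120
Smallest n/ν is Z → limiting reagent.
Q consumed = (3/3) × 2.010 = 2.010 mol
Q remaining = 3.360 − 2.010 = 1.350 mol
mass = 1.350 × 267.85 = 361.6 g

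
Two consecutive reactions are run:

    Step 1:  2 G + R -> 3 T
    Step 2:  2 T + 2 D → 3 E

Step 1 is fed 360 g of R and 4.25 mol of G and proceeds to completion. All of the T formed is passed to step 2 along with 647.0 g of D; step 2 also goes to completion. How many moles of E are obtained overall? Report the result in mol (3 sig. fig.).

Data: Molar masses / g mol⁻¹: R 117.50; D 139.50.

6.96 mol

Step 1:
n(R) = 360.0 / 117.50 = 3.064 mol
n(G) = 4.250 mol
n/ν → R: 3.064, G: 2.125; G is limiting.
n(T) produced = (3/2) × 4.250 = 6.375 mol
Step 2:
n(T) available = 6.375 mol
n(D) = 647.0 / 139.50 = 4.638 mol
n/ν → T: 3.188, D: 2.319; D is limiting.
n(E) = (3/2) × 4.638 = 6.957 mol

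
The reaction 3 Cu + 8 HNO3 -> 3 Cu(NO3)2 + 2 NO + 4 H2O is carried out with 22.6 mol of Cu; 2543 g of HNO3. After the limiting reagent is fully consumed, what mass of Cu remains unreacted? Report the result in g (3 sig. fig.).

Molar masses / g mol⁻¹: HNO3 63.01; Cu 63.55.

474 g

n(Cu) = 22.60 mol
n(HNO3) = 2543 / 63.01 = 40.36 mol
n/ν → Cu: 7.533, HNO3: 5.045; HNO3 is limiting.
Cu consumed = (3/8) × 40.36 = 15.14 mol
Cu remaining = 22.60 − 15.14 = 7.460 mol
mass = 7.460 × 63.55 = 474.1 g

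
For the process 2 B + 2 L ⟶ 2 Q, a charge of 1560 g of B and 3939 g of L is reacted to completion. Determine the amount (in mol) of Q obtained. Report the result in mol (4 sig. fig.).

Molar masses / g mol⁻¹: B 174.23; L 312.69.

8.954 mol

n(B) = 1560 / 174.23 = 8.954 mol
n(L) = 3939 / 312.69 = 12.60 mol
n/ν for B = 8.954/2 = 4.477
n/ν for L = 12.60/2 = 6.300
Smallest n/ν is B → limiting reagent.
n(Q) = (2/2) × 8.954 = 8.954 mol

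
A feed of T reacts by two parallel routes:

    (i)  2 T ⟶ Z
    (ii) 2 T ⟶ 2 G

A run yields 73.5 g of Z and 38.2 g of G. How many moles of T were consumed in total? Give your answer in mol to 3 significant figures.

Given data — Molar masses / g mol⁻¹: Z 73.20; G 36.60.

3.05 mol

n(Z) = 73.5 / 73.20 = 1.004 mol
n(G) = 38.2 / 36.60 = 1.044 mol
n(T) via (i) = (2/1)×1.004 = 2.008 mol
n(T) via (ii) = (2/2)×1.044 = 1.044 mol
total n(T) = 2.008 + 1.044 = 3.052 mol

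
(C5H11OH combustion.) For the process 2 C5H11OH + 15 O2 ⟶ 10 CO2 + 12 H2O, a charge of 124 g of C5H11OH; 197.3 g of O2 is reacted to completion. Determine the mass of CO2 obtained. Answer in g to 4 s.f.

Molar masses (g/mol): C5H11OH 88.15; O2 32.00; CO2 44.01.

180.9 g

n(C5H11OH) = 124.0 / 88.15 = 1.407 mol
n(O2) = 197.3 / 32.00 = 6.166 mol
n/ν for C5H11OH = 1.407/2 = 0.7035
n/ν for O2 = 6.166/15 = 0.4111
Smallest n/ν is O2 → limiting reagent.
n(CO2) = (10/15) × 6.166 = 4.111 mol
mass = 4.111 × 44.01 = 180.9 g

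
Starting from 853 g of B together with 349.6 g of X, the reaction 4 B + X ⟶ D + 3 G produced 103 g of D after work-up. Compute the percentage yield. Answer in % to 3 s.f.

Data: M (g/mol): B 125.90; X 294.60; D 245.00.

n(B) = 853.0 / 125.90 = 6.775 mol
n(X) = 349.6 / 294.60 = 1.187 mol
n/ν for B = 6.775/4 = 1.694
n/ν for X = 1.187/1 = 1.187
Smallest n/ν is X → limiting reagent.
theoretical n(D) = (1/1) × 1.187 = 1.187 mol → 290.8 g
% yield = 103 / 290.8 × 100 = 35.42 %

35.4 %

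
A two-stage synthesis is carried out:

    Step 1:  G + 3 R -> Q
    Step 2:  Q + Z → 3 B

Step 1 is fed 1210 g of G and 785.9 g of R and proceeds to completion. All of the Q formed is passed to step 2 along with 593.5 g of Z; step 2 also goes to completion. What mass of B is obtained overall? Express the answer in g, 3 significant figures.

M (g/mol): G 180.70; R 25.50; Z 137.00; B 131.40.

Step 1:
n(G) = 1210 / 180.70 = 6.696 mol
n(R) = 785.9 / 25.50 = 30.82 mol
n/ν → G: 6.696, R: 10.27; G is limiting.
n(Q) produced = (1/1) × 6.696 = 6.696 mol
Step 2:
n(Q) available = 6.696 mol
n(Z) = 593.5 / 137.00 = 4.332 mol
n/ν → Q: 6.696, Z: 4.332; Z is limiting.
n(B) = (3/1) × 4.332 = 13.00 mol
mass = 13.00 × 131.40 = 1708 g

1710 g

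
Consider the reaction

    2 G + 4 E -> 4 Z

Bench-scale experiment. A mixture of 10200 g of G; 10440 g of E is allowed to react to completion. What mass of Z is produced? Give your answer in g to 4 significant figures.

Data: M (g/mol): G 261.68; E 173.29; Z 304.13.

n(G) = 10200 / 261.68 = 38.98 mol
n(E) = 10440 / 173.29 = 60.25 mol
n/ν → G: 19.49, E: 15.06; E is limiting.
n(Z) = (4/4) × 60.25 = 60.25 mol
mass = 60.25 × 304.13 = 18320 g

18320 g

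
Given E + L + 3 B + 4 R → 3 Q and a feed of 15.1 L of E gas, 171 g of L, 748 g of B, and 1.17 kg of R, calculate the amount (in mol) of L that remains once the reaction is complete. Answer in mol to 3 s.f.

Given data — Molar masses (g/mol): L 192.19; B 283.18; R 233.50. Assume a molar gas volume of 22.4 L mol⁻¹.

n(E) = 15.10 / 22.4 = 0.6741 mol
n(L) = 171.0 / 192.19 = 0.8897 mol
n(B) = 748.0 / 283.18 = 2.641 mol
n(R) = 1.170×1000 / 233.50 = 5.011 mol
n/ν → E: 0.6741, L: 0.8897, B: 0.8803, R: 1.253; E is limiting.
L consumed = (1/1) × 0.6741 = 0.6741 mol
L remaining = 0.8897 − 0.6741 = 0.2156 mol

0.216 mol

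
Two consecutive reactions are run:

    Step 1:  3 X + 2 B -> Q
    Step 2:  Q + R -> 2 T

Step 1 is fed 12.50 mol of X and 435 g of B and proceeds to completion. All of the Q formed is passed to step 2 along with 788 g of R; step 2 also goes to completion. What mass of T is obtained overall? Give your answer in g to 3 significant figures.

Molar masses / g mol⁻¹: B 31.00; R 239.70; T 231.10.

Step 1:
n(X) = 12.50 mol
n(B) = 435.0 / 31.00 = 14.03 mol
n/ν for X = 12.50/3 = 4.167
n/ν for B = 14.03/2 = 7.015
Smallest n/ν is X → limiting reagent.
n(Q) produced = (1/3) × 12.50 = 4.167 mol
Step 2:
n(Q) available = 4.167 mol
n(R) = 788.0 / 239.70 = 3.287 mol
n/ν for Q = 4.167/1 = 4.167
n/ν for R = 3.287/1 = 3.287
Smallest n/ν is R → limiting reagent.
n(T) = (2/1) × 3.287 = 6.574 mol
mass = 6.574 × 231.10 = 1519 g

1520 g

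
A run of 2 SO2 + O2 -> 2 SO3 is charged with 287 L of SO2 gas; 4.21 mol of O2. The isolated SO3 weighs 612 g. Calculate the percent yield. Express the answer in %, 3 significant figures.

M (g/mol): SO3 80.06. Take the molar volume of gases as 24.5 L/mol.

n(SO2) = 287.0 / 24.5 = 11.71 mol
n(O2) = 4.210 mol
n/ν for SO2 = 11.71/2 = 5.855
n/ν for O2 = 4.210/1 = 4.210
Smallest n/ν is O2 → limiting reagent.
theoretical n(SO3) = (2/1) × 4.210 = 8.420 mol → 674.1 g
% yield = 612 / 674.1 × 100 = 90.79 %

90.8 %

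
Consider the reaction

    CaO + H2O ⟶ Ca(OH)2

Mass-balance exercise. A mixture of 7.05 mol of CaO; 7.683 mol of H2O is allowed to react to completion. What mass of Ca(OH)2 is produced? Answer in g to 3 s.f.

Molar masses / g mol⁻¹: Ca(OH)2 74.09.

n(CaO) = 7.050 mol
n(H2O) = 7.683 mol
n/ν for CaO = 7.050/1 = 7.050
n/ν for H2O = 7.683/1 = 7.683
Smallest n/ν is CaO → limiting reagent.
n(Ca(OH)2) = (1/1) × 7.050 = 7.050 mol
mass = 7.050 × 74.09 = 522.3 g

522 g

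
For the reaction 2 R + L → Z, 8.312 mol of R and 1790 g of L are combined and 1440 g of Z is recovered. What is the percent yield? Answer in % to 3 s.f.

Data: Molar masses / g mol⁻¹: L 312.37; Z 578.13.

n(R) = 8.312 mol
n(L) = 1790 / 312.37 = 5.730 mol
n/ν → R: 4.156, L: 5.730; R is limiting.
theoretical n(Z) = (1/2) × 8.312 = 4.156 mol → 2403 g
% yield = 1440 / 2403 × 100 = 59.93 %

59.9 %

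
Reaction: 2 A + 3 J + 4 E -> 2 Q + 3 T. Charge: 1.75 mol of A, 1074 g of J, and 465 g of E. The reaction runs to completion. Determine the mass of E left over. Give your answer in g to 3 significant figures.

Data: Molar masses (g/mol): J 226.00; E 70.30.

n(A) = 1.750 mol
n(J) = 1074 / 226.00 = 4.752 mol
n(E) = 465.0 / 70.30 = 6.615 mol
n/ν for A = 1.750/2 = 0.8750
n/ν for J = 4.752/3 = 1.584
n/ν for E = 6.615/4 = 1.654
Smallest n/ν is A → limiting reagent.
E consumed = (4/2) × 1.750 = 3.500 mol
E remaining = 6.615 − 3.500 = 3.115 mol
mass = 3.115 × 70.30 = 219.0 g

219 g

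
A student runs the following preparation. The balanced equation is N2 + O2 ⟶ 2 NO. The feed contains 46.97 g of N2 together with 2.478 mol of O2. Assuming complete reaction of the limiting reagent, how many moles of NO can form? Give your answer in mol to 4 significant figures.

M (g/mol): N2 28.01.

n(N2) = 46.97 / 28.01 = 1.677 mol
n(O2) = 2.478 mol
n/ν → N2: 1.677, O2: 2.478; N2 is limiting.
n(NO) = (2/1) × 1.677 = 3.354 mol

3.354 mol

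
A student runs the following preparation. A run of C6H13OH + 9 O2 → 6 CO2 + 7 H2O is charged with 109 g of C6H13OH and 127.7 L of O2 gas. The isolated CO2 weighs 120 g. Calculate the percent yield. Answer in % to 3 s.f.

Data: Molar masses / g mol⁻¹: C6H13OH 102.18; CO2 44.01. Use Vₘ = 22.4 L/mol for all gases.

71.7 %

n(C6H13OH) = 109.0 / 102.18 = 1.067 mol
n(O2) = 127.7 / 22.4 = 5.701 mol
n/ν for C6H13OH = 1.067/1 = 1.067
n/ν for O2 = 5.701/9 = 0.6334
Smallest n/ν is O2 → limiting reagent.
theoretical n(CO2) = (6/9) × 5.701 = 3.801 mol → 167.3 g
% yield = 120 / 167.3 × 100 = 71.73 %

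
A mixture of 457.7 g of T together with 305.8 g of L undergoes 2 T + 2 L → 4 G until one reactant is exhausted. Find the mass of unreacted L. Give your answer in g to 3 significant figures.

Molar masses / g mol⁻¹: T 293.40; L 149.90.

72.0 g

n(T) = 457.7 / 293.40 = 1.560 mol
n(L) = 305.8 / 149.90 = 2.040 mol
n/ν for T = 1.560/2 = 0.7800
n/ν for L = 2.040/2 = 1.020
Smallest n/ν is T → limiting reagent.
L consumed = (2/2) × 1.560 = 1.560 mol
L remaining = 2.040 − 1.560 = 0.4800 mol
mass = 0.4800 × 149.90 = 71.95 g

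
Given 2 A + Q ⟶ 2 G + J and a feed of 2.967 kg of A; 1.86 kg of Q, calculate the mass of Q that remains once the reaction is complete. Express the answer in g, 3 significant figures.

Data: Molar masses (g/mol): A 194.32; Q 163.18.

n(A) = 2.967×1000 / 194.32 = 15.27 mol
n(Q) = 1.860×1000 / 163.18 = 11.40 mol
n/ν for A = 15.27/2 = 7.635
n/ν for Q = 11.40/1 = 11.40
Smallest n/ν is A → limiting reagent.
Q consumed = (1/2) × 15.27 = 7.635 mol
Q remaining = 11.40 − 7.635 = 3.765 mol
mass = 3.765 × 163.18 = 614.4 g

614 g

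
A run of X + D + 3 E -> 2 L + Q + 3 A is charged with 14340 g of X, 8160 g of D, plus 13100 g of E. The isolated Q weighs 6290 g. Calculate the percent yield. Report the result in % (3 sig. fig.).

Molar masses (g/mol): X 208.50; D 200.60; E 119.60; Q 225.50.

n(X) = 14340 / 208.50 = 68.78 mol
n(D) = 8160 / 200.60 = 40.68 mol
n(E) = 13100 / 119.60 = 109.5 mol
n/ν for X = 68.78/1 = 68.78
n/ν for D = 40.68/1 = 40.68
n/ν for E = 109.5/3 = 36.50
Smallest n/ν is E → limiting reagent.
theoretical n(Q) = (1/3) × 109.5 = 36.50 mol → 8231 g
% yield = 6290 / 8231 × 100 = 76.42 %

76.4 %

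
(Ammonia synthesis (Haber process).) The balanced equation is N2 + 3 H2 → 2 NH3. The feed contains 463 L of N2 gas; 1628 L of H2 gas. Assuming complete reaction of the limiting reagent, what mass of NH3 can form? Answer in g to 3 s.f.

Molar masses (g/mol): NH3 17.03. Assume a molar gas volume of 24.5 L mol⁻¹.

644 g

n(N2) = 463.0 / 24.5 = 18.90 mol
n(H2) = 1628 / 24.5 = 66.45 mol
n/ν for N2 = 18.90/1 = 18.90
n/ν for H2 = 66.45/3 = 22.15
Smallest n/ν is N2 → limiting reagent.
n(NH3) = (2/1) × 18.90 = 37.80 mol
mass = 37.80 × 17.03 = 643.7 g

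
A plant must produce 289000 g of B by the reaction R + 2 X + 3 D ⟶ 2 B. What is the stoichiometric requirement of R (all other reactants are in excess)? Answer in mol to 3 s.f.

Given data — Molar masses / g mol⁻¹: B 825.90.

175 mol

n(B) = 289000 / 825.90 = 349.9 mol
n(R) = (1/2) × 349.9 = 175.0 mol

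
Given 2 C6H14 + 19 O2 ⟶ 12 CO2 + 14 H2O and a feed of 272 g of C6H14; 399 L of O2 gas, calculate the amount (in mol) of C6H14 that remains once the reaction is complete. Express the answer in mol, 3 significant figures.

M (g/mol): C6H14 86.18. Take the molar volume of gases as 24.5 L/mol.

n(C6H14) = 272.0 / 86.18 = 3.156 mol
n(O2) = 399.0 / 24.5 = 16.29 mol
n/ν for C6H14 = 3.156/2 = 1.578
n/ν for O2 = 16.29/19 = 0.8574
Smallest n/ν is O2 → limiting reagent.
C6H14 consumed = (2/19) × 16.29 = 1.715 mol
C6H14 remaining = 3.156 − 1.715 = 1.441 mol

1.44 mol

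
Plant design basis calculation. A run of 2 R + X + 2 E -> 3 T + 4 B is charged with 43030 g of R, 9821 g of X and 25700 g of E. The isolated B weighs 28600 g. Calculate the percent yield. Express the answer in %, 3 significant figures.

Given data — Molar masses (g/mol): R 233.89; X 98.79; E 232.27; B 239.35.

54.0 %

n(R) = 43030 / 233.89 = 184.0 mol
n(X) = 9821 / 98.79 = 99.41 mol
n(E) = 25700 / 232.27 = 110.6 mol
n/ν for R = 184.0/2 = 92.00
n/ν for X = 99.41/1 = 99.41
n/ν for E = 110.6/2 = 55.30
Smallest n/ν is E → limiting reagent.
theoretical n(B) = (4/2) × 110.6 = 221.2 mol → 52940 g
% yield = 28600 / 52940 × 100 = 54.02 %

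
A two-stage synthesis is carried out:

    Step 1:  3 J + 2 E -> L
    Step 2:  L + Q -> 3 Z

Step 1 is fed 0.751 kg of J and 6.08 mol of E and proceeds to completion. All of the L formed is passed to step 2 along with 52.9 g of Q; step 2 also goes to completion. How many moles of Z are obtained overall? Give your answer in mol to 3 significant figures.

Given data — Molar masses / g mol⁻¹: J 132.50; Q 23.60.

5.67 mol

Step 1:
n(J) = 0.7510×1000 / 132.50 = 5.668 mol
n(E) = 6.080 mol
n/ν for J = 5.668/3 = 1.889
n/ν for E = 6.080/2 = 3.040
Smallest n/ν is J → limiting reagent.
n(L) produced = (1/3) × 5.668 = 1.889 mol
Step 2:
n(L) available = 1.889 mol
n(Q) = 52.90 / 23.60 = 2.242 mol
n/ν for L = 1.889/1 = 1.889
n/ν for Q = 2.242/1 = 2.242
Smallest n/ν is L → limiting reagent.
n(Z) = (3/1) × 1.889 = 5.667 mol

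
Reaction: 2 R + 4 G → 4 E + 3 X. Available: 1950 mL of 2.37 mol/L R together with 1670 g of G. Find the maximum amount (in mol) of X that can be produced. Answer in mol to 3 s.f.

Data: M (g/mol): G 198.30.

n(R) = 2.37 × 1950/1000 = 4.622 mol
n(G) = 1670 / 198.30 = 8.422 mol
n/ν → R: 2.311, G: 2.106; G is limiting.
n(X) = (3/4) × 8.422 = 6.317 mol

6.32 mol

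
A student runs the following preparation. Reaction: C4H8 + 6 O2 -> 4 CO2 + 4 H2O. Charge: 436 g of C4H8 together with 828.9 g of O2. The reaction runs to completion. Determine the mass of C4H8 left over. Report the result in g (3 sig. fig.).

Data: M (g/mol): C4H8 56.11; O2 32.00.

194 g

n(C4H8) = 436.0 / 56.11 = 7.770 mol
n(O2) = 828.9 / 32.00 = 25.90 mol
n/ν → C4H8: 7.770, O2: 4.317; O2 is limiting.
C4H8 consumed = (1/6) × 25.90 = 4.317 mol
C4H8 remaining = 7.770 − 4.317 = 3.453 mol
mass = 3.453 × 56.11 = 193.7 g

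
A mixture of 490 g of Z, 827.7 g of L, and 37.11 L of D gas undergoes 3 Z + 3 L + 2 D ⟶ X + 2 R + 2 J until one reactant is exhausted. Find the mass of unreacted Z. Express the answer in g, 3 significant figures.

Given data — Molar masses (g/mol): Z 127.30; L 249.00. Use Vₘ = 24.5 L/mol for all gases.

n(Z) = 490.0 / 127.30 = 3.849 mol
n(L) = 827.7 / 249.00 = 3.324 mol
n(D) = 37.11 / 24.5 = 1.515 mol
n/ν → Z: 1.283, L: 1.108, D: 0.7575; D is limiting.
Z consumed = (3/2) × 1.515 = 2.273 mol
Z remaining = 3.849 − 2.273 = 1.576 mol
mass = 1.576 × 127.30 = 200.6 g

201 g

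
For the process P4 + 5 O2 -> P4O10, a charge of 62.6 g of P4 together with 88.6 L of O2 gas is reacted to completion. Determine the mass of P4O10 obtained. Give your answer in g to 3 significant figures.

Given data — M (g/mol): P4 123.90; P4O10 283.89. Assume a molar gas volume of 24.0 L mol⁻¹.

143 g

n(P4) = 62.60 / 123.90 = 0.5052 mol
n(O2) = 88.60 / 24.0 = 3.692 mol
n/ν for P4 = 0.5052/1 = 0.5052
n/ν for O2 = 3.692/5 = 0.7384
Smallest n/ν is P4 → limiting reagent.
n(P4O10) = (1/1) × 0.5052 = 0.5052 mol
mass = 0.5052 × 283.89 = 143.4 g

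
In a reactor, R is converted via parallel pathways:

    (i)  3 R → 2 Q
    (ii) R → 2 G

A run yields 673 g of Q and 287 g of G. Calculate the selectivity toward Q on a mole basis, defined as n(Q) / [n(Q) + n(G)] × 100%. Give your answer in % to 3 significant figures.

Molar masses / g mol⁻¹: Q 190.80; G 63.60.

n(Q) = 673 / 190.80 = 3.527 mol
n(G) = 287 / 63.60 = 4.513 mol
selectivity = 3.527/(3.527+4.513) × 100 = 43.87 %

43.9 %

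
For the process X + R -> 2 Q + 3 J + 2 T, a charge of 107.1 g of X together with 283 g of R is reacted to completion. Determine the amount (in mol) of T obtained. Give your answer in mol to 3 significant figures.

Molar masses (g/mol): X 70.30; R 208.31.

2.72 mol

n(X) = 107.1 / 70.30 = 1.523 mol
n(R) = 283.0 / 208.31 = 1.359 mol
n/ν → X: 1.523, R: 1.359; R is limiting.
n(T) = (2/1) × 1.359 = 2.718 mol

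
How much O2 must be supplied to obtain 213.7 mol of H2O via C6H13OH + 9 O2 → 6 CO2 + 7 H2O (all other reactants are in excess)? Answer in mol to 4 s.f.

274.8 mol

n(H2O) = 213.7 mol
n(O2) = (9/7) × 213.7 = 274.8 mol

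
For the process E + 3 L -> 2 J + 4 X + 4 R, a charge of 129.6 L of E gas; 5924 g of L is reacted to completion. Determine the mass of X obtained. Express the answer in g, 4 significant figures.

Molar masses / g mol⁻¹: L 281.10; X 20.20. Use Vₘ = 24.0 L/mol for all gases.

n(E) = 129.6 / 24.0 = 5.400 mol
n(L) = 5924 / 281.10 = 21.07 mol
n/ν for E = 5.400/1 = 5.400
n/ν for L = 21.07/3 = 7.023
Smallest n/ν is E → limiting reagent.
n(X) = (4/1) × 5.400 = 21.60 mol
mass = 21.60 × 20.20 = 436.3 g

436.3 g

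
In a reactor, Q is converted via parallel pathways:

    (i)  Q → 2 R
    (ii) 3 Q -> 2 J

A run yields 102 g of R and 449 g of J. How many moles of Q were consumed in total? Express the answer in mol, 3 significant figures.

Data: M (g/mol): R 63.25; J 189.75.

4.36 mol

n(R) = 102 / 63.25 = 1.613 mol
n(J) = 449 / 189.75 = 2.366 mol
n(Q) via (i) = (1/2)×1.613 = 0.8065 mol
n(Q) via (ii) = (3/2)×2.366 = 3.549 mol
total n(Q) = 0.8065 + 3.549 = 4.356 mol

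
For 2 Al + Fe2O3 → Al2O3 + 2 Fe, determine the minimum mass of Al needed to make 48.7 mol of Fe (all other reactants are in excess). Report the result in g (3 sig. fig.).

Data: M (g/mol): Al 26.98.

n(Fe) = 48.70 mol
n(Al) = (2/2) × 48.70 = 48.70 mol
mass = 48.70 × 26.98 = 1314 g

1310 g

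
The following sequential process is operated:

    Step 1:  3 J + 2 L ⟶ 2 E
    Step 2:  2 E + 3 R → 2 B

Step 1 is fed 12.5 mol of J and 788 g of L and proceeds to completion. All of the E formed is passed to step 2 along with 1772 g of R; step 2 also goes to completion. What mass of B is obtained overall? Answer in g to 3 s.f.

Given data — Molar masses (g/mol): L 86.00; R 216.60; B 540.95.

2950 g

Step 1:
n(J) = 12.50 mol
n(L) = 788.0 / 86.00 = 9.163 mol
n/ν for J = 12.50/3 = 4.167
n/ν for L = 9.163/2 = 4.582
Smallest n/ν is J → limiting reagent.
n(E) produced = (2/3) × 12.50 = 8.333 mol
Step 2:
n(E) available = 8.333 mol
n(R) = 1772 / 216.60 = 8.181 mol
n/ν for E = 8.333/2 = 4.167
n/ν for R = 8.181/3 = 2.727
Smallest n/ν is R → limiting reagent.
n(B) = (2/3) × 8.181 = 5.454 mol
mass = 5.454 × 540.95 = 2950 g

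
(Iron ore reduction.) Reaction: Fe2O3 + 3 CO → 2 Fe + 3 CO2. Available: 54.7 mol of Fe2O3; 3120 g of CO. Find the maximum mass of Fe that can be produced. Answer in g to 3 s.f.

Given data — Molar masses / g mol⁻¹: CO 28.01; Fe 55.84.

n(Fe2O3) = 54.70 mol
n(CO) = 3120 / 28.01 = 111.4 mol
n/ν for Fe2O3 = 54.70/1 = 54.70
n/ν for CO = 111.4/3 = 37.13
Smallest n/ν is CO → limiting reagent.
n(Fe) = (2/3) × 111.4 = 74.27 mol
mass = 74.27 × 55.84 = 4147 g

4150 g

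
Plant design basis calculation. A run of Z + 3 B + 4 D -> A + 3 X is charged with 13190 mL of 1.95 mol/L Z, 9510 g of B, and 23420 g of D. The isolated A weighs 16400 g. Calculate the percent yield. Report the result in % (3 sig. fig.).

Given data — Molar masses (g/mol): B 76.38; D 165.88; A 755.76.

84.4 %

n(Z) = 1.95 × 13190/1000 = 25.72 mol
n(B) = 9510 / 76.38 = 124.5 mol
n(D) = 23420 / 165.88 = 141.2 mol
n/ν for Z = 25.72/1 = 25.72
n/ν for B = 124.5/3 = 41.50
n/ν for D = 141.2/4 = 35.30
Smallest n/ν is Z → limiting reagent.
theoretical n(A) = (1/1) × 25.72 = 25.72 mol → 19440 g
% yield = 16400 / 19440 × 100 = 84.36 %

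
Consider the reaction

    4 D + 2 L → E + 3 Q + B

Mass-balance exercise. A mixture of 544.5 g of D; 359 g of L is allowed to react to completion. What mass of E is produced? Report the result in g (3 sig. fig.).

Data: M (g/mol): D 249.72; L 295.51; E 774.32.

n(D) = 544.5 / 249.72 = 2.180 mol
n(L) = 359.0 / 295.51 = 1.215 mol
n/ν for D = 2.180/4 = 0.5450
n/ν for L = 1.215/2 = 0.6075
Smallest n/ν is D → limiting reagent.
n(E) = (1/4) × 2.180 = 0.5450 mol
mass = 0.5450 × 774.32 = 422.0 g

422 g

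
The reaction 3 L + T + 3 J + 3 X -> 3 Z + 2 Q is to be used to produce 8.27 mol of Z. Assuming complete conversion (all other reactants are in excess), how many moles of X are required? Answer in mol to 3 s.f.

n(Z) = 8.270 mol
n(X) = (3/3) × 8.270 = 8.270 mol

8.27 mol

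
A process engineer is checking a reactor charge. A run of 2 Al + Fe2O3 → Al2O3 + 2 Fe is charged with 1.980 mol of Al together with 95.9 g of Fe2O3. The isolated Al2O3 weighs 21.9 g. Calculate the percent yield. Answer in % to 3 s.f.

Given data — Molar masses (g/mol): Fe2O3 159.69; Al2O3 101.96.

35.8 %

n(Al) = 1.980 mol
n(Fe2O3) = 95.90 / 159.69 = 0.6005 mol
n/ν → Al: 0.9900, Fe2O3: 0.6005; Fe2O3 is limiting.
theoretical n(Al2O3) = (1/1) × 0.6005 = 0.6005 mol → 61.23 g
% yield = 21.9 / 61.23 × 100 = 35.77 %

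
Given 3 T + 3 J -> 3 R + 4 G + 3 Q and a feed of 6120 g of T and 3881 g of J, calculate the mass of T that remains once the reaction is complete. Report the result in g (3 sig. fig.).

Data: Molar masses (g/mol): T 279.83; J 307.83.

2590 g

n(T) = 6120 / 279.83 = 21.87 mol
n(J) = 3881 / 307.83 = 12.61 mol
n/ν for T = 21.87/3 = 7.290
n/ν for J = 12.61/3 = 4.203
Smallest n/ν is J → limiting reagent.
T consumed = (3/3) × 12.61 = 12.61 mol
T remaining = 21.87 − 12.61 = 9.260 mol
mass = 9.260 × 279.83 = 2591 g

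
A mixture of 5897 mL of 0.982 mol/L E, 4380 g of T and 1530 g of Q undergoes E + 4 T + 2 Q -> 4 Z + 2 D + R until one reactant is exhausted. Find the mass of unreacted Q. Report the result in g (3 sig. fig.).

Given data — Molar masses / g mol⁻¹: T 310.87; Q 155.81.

n(E) = 0.982 × 5897/1000 = 5.791 mol
n(T) = 4380 / 310.87 = 14.09 mol
n(Q) = 1530 / 155.81 = 9.820 mol
n/ν for E = 5.791/1 = 5.791
n/ν for T = 14.09/4 = 3.523
n/ν for Q = 9.820/2 = 4.910
Smallest n/ν is T → limiting reagent.
Q consumed = (2/4) × 14.09 = 7.045 mol
Q remaining = 9.820 − 7.045 = 2.775 mol
mass = 2.775 × 155.81 = 432.4 g

432 g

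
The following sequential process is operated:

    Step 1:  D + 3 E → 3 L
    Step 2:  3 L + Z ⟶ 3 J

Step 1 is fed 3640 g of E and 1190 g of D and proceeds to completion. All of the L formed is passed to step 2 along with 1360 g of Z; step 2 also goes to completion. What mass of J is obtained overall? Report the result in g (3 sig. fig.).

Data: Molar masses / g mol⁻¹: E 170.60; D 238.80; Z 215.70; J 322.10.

4820 g

Step 1:
n(E) = 3640 / 170.60 = 21.34 mol
n(D) = 1190 / 238.80 = 4.983 mol
n/ν → E: 7.113, D: 4.983; D is limiting.
n(L) produced = (3/1) × 4.983 = 14.95 mol
Step 2:
n(L) available = 14.95 mol
n(Z) = 1360 / 215.70 = 6.305 mol
n/ν → L: 4.983, Z: 6.305; L is limiting.
n(J) = (3/3) × 14.95 = 14.95 mol
mass = 14.95 × 322.10 = 4815 g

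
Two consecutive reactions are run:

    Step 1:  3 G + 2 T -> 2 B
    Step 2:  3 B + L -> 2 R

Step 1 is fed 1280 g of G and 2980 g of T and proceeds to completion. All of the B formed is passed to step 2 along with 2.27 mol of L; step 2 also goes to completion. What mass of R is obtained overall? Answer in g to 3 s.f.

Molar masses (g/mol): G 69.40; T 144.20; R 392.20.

Step 1:
n(G) = 1280 / 69.40 = 18.44 mol
n(T) = 2980 / 144.20 = 20.67 mol
n/ν → G: 6.147, T: 10.34; G is limiting.
n(B) produced = (2/3) × 18.44 = 12.29 mol
Step 2:
n(B) available = 12.29 mol
n(L) = 2.270 mol
n/ν → B: 4.097, L: 2.270; L is limiting.
n(R) = (2/1) × 2.270 = 4.540 mol
mass = 4.540 × 392.20 = 1781 g

1780 g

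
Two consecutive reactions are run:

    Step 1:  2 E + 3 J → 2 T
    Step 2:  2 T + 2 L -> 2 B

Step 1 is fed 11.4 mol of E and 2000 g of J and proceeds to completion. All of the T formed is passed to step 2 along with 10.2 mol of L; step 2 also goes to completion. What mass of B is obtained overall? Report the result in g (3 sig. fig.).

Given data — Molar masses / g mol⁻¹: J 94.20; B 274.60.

2800 g

Step 1:
n(E) = 11.40 mol
n(J) = 2000 / 94.20 = 21.23 mol
n/ν for E = 11.40/2 = 5.700
n/ν for J = 21.23/3 = 7.077
Smallest n/ν is E → limiting reagent.
n(T) produced = (2/2) × 11.40 = 11.40 mol
Step 2:
n(T) available = 11.40 mol
n(L) = 10.20 mol
n/ν for T = 11.40/2 = 5.700
n/ν for L = 10.20/2 = 5.100
Smallest n/ν is L → limiting reagent.
n(B) = (2/2) × 10.20 = 10.20 mol
mass = 10.20 × 274.60 = 2801 g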